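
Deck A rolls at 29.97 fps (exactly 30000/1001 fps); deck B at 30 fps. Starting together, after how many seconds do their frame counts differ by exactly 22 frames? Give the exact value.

The gap grows by |30 − 30000/1001| = 30/1001 frames per second.
Time for a 22-frame gap: 22 ÷ (30/1001) = 11011/15 s.

11011/15 seconds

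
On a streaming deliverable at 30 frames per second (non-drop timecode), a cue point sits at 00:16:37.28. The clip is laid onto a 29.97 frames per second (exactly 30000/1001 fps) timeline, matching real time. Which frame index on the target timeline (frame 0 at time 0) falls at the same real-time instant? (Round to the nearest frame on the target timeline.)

Source frame index: (0×3600 + 16×60 + 37) × 30 + 28 = 29938.
Real time: 29938 / (30) = 14969/15 s.
Target frame: (14969/15) × (30000/1001) = 29938000/1001 ≈ 29908.092 → 29908.

frame 29908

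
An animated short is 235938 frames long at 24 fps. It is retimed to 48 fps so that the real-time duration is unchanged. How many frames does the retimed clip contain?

Target frames = source frames × (target rate / source rate) = 235938 × (48)/(24) = 235938 × 2 = 471876.

471876 frames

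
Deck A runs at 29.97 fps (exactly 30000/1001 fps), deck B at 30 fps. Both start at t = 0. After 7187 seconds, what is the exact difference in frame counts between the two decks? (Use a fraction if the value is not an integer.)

215610/1001 frames

A emits 30000/1001 × 7187 = 215610000/1001 frames; B emits 30 × 7187 = 215610.
Difference = 215610/1001 frames (≈ 215.3946); B is ahead of A.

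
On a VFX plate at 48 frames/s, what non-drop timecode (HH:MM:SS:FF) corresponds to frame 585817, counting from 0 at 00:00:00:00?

03:23:24:25

585817 ÷ 48 = 12204 full seconds, remainder 25 frames.
12204 s = 3 h 23 min 24 s.
Timecode: 03:23:24:25.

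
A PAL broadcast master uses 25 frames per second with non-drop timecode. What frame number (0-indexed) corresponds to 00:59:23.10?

frame 89085

Total seconds to the label: (0 × 3600 + 59 × 60 + 23) = 3563.
Frame index = 3563 × 25 + 10 = 89085.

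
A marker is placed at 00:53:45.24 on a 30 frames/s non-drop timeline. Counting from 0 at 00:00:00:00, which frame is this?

96774

Total seconds to the label: (0 × 3600 + 53 × 60 + 45) = 3225.
Frame index = 3225 × 30 + 24 = 96774.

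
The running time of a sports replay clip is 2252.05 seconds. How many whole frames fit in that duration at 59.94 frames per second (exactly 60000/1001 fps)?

Frames = 2252.05 × 60000/1001 = 135123000/1001 ≈ 134988.0120.
Complete frames: 134988.

134988 frames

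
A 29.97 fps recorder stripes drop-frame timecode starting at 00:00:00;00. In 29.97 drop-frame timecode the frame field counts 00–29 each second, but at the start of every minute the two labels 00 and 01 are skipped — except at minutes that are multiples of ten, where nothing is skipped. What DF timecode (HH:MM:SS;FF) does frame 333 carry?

Each 10-minute DF block holds 10 × 60 × 30 − 9 × 2 = 17982 frames. 333 ÷ 17982 → 0 full blocks, remainder 333.
Within the partial block the first minute is 1800 frames and each further minute 1798, so 0 further minute boundaries passed. Total skipped labels = 18 × 0 + 2 × 0 = 0.
Non-drop label index = 333 + 0 = 333; at 30 labels/s that is 00:00:11:03, i.e. DF 00:00:11;03.

00:00:11;03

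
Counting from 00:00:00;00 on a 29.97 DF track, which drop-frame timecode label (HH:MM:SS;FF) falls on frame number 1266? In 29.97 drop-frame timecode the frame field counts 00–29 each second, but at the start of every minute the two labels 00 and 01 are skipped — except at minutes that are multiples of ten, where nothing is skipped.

00:00:42;06

Each 10-minute DF block holds 10 × 60 × 30 − 9 × 2 = 17982 frames. 1266 ÷ 17982 → 0 full blocks, remainder 1266.
Within the partial block the first minute is 1800 frames and each further minute 1798, so 0 further minute boundaries passed. Total skipped labels = 18 × 0 + 2 × 0 = 0.
Non-drop label index = 1266 + 0 = 1266; at 30 labels/s that is 00:00:42:06, i.e. DF 00:00:42;06.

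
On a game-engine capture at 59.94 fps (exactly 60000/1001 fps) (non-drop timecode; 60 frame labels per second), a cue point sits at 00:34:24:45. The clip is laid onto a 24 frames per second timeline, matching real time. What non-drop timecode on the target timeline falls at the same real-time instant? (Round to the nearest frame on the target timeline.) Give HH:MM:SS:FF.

00:34:26:20

Source frame index: (0×3600 + 34×60 + 24) × 60 + 45 = 123885.
Real time: 123885 / (60000/1001) = 8267259/4000 s.
Target frame: (8267259/4000) × (24) = 24801777/500 ≈ 49603.554 → 49604.
At 24 labels/s: frame 49604 → 00:34:26:20.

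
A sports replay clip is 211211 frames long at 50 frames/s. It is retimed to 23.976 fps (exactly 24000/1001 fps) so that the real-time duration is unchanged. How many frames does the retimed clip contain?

101280 frames

Target frames = source frames × (target rate / source rate) = 211211 × (24000/1001)/(50) = 211211 × 480/1001 = 101280.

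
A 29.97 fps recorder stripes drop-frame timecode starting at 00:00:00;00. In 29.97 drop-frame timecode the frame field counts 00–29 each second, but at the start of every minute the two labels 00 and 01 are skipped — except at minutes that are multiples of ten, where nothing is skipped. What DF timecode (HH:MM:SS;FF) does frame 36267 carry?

00:20:10;03

Ten DF minutes hold 17982 frames, so frame 36267 lies in block 2 (frames 35964–53945) with 303 frames into that block.
The block's first minute is 1800 frames and the rest 1798 each; 303 frames reaches minute 0, so 2 × 18 + 0 × 2 = 36 labels have been skipped so far.
Adding those back, label number 36267 + 36 = 36303 at 30 labels/s is 1210 s + 3 f = 0 h 20 min 10 s frame 3, i.e. 00:20:10;03.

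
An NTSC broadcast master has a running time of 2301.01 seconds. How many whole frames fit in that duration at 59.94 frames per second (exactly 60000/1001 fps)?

Frames = 2301.01 × 60000/1001 = 138060600/1001 ≈ 137922.6773.
Complete frames: 137922.

137922 frames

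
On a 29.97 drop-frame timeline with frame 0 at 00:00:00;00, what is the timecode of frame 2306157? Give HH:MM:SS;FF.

21:22:28;25

Ten DF minutes hold 17982 frames, so frame 2306157 lies in block 128 (frames 2301696–2319677) with 4461 frames into that block.
The block's first minute is 1800 frames and the rest 1798 each; 4461 frames reaches minute 2, so 128 × 18 + 2 × 2 = 2308 labels have been skipped so far.
Adding those back, label number 2306157 + 2308 = 2308465 at 30 labels/s is 76948 s + 25 f = 21 h 22 min 28 s frame 25, i.e. 21:22:28;25.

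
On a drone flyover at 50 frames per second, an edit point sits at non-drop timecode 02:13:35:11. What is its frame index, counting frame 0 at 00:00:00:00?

frame 400761

Total seconds to the label: (2 × 3600 + 13 × 60 + 35) = 8015.
Frame index = 8015 × 50 + 11 = 400761.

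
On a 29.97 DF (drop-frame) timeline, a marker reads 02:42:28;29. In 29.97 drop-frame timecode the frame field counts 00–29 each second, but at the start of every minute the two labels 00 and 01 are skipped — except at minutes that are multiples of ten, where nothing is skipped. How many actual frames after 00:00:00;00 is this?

292177

Complete 10-minute blocks: 16, each 17982 frames → 287712.
Remaining 2 whole minutes in the current block: 1800 + 1 × 1798 = 3598 frames.
Within the current minute: 28 × 30 + 29 − 2 = 867 (labels ;00/;01 skipped at this minute). Total = 287712 + 3598 + 867 = 292177.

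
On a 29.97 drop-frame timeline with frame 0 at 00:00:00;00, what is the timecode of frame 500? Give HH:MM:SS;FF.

Ten DF minutes hold 17982 frames, so frame 500 lies in block 0 (frames 0–17981) with 500 frames into that block.
The block's first minute is 1800 frames and the rest 1798 each; 500 frames reaches minute 0, so 0 × 18 + 0 × 2 = 0 labels have been skipped so far.
Adding those back, label number 500 + 0 = 500 at 30 labels/s is 16 s + 20 f = 0 h 0 min 16 s frame 20, i.e. 00:00:16;20.

00:00:16;20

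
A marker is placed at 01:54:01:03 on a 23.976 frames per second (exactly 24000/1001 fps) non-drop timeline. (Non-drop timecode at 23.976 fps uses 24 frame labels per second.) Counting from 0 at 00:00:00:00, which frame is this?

Total seconds to the label: (1 × 3600 + 54 × 60 + 1) = 6841.
Frame index = 6841 × 24 + 3 = 164187.

164187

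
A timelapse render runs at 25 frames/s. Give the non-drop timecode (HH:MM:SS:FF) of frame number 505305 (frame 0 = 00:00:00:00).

505305 ÷ 25 = 20212 full seconds, remainder 5 frames.
20212 s = 5 h 36 min 52 s.
Timecode: 05:36:52:05.

05:36:52:05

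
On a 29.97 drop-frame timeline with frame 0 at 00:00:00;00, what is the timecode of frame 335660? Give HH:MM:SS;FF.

Ten DF minutes hold 17982 frames, so frame 335660 lies in block 18 (frames 323676–341657) with 11984 frames into that block.
The block's first minute is 1800 frames and the rest 1798 each; 11984 frames reaches minute 6, so 18 × 18 + 6 × 2 = 336 labels have been skipped so far.
Adding those back, label number 335660 + 336 = 335996 at 30 labels/s is 11199 s + 26 f = 3 h 6 min 39 s frame 26, i.e. 03:06:39;26.

03:06:39;26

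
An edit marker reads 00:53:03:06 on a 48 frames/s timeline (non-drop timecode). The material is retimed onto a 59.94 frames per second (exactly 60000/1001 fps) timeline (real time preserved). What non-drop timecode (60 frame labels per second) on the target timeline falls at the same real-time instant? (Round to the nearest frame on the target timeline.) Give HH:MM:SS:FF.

00:52:59:57

Source frame index: (0×3600 + 53×60 + 3) × 48 + 6 = 152790.
Real time: 152790 / (48) = 25465/8 s.
Target frame: (25465/8) × (60000/1001) = 17362500/91 ≈ 190796.703 → 190797.
At 60 labels/s: frame 190797 → 00:52:59:57.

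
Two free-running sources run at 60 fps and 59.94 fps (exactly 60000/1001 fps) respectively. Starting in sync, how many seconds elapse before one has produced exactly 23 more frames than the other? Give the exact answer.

The gap grows by |60000/1001 − 60| = 60/1001 frames per second.
Time for a 23-frame gap: 23 ÷ (60/1001) = 23023/60 s.

23023/60 seconds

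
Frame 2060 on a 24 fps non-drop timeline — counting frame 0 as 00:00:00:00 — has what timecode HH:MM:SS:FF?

00:01:25:20

2060 ÷ 24 = 85 full seconds, remainder 20 frames.
85 s = 0 h 1 min 25 s.
Timecode: 00:01:25:20.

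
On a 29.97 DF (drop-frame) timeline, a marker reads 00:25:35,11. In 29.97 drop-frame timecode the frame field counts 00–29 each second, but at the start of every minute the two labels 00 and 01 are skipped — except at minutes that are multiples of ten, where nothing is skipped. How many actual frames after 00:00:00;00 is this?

46015

Complete 10-minute blocks: 2, each 17982 frames → 35964.
Remaining 5 whole minutes in the current block: 1800 + 4 × 1798 = 8992 frames.
Within the current minute: 35 × 30 + 11 − 2 = 1059 (labels ;00/;01 skipped at this minute). Total = 35964 + 8992 + 1059 = 46015.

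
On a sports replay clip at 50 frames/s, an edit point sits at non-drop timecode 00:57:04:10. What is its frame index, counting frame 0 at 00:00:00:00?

171210

Total seconds to the label: (0 × 3600 + 57 × 60 + 4) = 3424.
Frame index = 3424 × 50 + 10 = 171210.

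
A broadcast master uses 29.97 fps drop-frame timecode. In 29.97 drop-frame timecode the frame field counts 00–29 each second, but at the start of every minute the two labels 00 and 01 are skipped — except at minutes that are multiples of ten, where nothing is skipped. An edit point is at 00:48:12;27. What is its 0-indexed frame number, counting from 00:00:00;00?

Complete 10-minute blocks: 4, each 17982 frames → 71928.
Remaining 8 whole minutes in the current block: 1800 + 7 × 1798 = 14386 frames.
Within the current minute: 12 × 30 + 27 − 2 = 385 (labels ;00/;01 skipped at this minute). Total = 71928 + 14386 + 385 = 86699.

86699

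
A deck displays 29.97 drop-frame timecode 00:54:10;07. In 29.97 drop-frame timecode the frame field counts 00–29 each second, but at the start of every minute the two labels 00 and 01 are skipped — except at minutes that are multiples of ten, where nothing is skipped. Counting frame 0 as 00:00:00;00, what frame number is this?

97409

As if non-drop at 30 labels/s: (0 × 3600 + 54 × 60 + 10) × 30 + 7 = 97507.
Minute boundaries passed: 54; those not divisible by 10: 54 − 5 = 49; dropped labels = 2 × 49 = 98.
Actual frame index = 97507 − 98 = 97409.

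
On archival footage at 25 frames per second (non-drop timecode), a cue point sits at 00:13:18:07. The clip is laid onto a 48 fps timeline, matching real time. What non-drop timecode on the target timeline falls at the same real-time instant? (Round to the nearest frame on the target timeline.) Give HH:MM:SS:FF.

00:13:18:13

Source frame index: (0×3600 + 13×60 + 18) × 25 + 7 = 19957.
Real time: 19957 / (25) = 19957/25 s.
Target frame: (19957/25) × (48) = 957936/25 ≈ 38317.440 → 38317.
At 48 labels/s: frame 38317 → 00:13:18:13.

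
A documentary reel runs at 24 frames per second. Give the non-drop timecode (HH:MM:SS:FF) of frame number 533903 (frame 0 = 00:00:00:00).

06:10:45:23

533903 ÷ 24 = 22245 full seconds, remainder 23 frames.
22245 s = 6 h 10 min 45 s.
Timecode: 06:10:45:23.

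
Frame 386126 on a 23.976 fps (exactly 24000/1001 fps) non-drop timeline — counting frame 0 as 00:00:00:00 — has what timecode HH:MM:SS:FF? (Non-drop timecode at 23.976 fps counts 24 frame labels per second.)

386126 ÷ 24 = 16088 full seconds, remainder 14 frames.
16088 s = 4 h 28 min 8 s.
Timecode: 04:28:08:14.

04:28:08:14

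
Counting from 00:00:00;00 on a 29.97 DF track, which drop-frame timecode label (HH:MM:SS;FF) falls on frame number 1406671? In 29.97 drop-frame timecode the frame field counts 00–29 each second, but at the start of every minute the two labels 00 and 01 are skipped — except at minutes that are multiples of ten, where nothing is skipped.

Each 10-minute DF block holds 10 × 60 × 30 − 9 × 2 = 17982 frames. 1406671 ÷ 17982 → 78 full blocks, remainder 4075.
Within the partial block the first minute is 1800 frames and each further minute 1798, so 2 further minute boundaries passed. Total skipped labels = 18 × 78 + 2 × 2 = 1408.
Non-drop label index = 1406671 + 1408 = 1408079; at 30 labels/s that is 13:02:15:29, i.e. DF 13:02:15;29.

13:02:15;29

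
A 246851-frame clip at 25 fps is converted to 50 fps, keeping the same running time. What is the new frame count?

493702 frames

Target frames = source frames × (target rate / source rate) = 246851 × (50)/(25) = 246851 × 2 = 493702.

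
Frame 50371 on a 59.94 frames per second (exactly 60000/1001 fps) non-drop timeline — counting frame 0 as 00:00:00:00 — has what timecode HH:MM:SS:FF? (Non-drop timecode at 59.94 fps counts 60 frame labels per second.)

00:13:59:31

50371 ÷ 60 = 839 full seconds, remainder 31 frames.
839 s = 0 h 13 min 59 s.
Timecode: 00:13:59:31.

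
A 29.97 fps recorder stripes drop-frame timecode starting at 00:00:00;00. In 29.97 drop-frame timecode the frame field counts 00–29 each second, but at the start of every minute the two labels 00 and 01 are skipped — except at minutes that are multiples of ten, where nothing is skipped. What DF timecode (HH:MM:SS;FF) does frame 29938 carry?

00:16:38;28

Each 10-minute DF block holds 10 × 60 × 30 − 9 × 2 = 17982 frames. 29938 ÷ 17982 → 1 full block, remainder 11956.
Within the partial block the first minute is 1800 frames and each further minute 1798, so 6 further minute boundaries passed. Total skipped labels = 18 × 1 + 2 × 6 = 30.
Non-drop label index = 29938 + 30 = 29968; at 30 labels/s that is 00:16:38:28, i.e. DF 00:16:38;28.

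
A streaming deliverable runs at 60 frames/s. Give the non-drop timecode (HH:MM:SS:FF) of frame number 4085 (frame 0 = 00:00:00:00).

00:01:08:05

4085 ÷ 60 = 68 full seconds, remainder 5 frames.
68 s = 0 h 1 min 8 s.
Timecode: 00:01:08:05.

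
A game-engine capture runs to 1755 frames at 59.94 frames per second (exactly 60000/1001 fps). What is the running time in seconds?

29.27925 seconds

Running time = 1755 / (60000/1001) = 29.27925 s.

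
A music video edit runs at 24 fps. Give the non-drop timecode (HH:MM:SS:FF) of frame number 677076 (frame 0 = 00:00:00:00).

677076 ÷ 24 = 28211 full seconds, remainder 12 frames.
28211 s = 7 h 50 min 11 s.
Timecode: 07:50:11:12.

07:50:11:12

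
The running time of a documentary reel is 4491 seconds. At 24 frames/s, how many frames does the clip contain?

107784 frames

Frames = 4491 × 24 = 107784.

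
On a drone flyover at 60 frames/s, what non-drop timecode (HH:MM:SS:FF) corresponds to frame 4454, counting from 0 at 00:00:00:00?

00:01:14:14

4454 ÷ 60 = 74 full seconds, remainder 14 frames.
74 s = 0 h 1 min 14 s.
Timecode: 00:01:14:14.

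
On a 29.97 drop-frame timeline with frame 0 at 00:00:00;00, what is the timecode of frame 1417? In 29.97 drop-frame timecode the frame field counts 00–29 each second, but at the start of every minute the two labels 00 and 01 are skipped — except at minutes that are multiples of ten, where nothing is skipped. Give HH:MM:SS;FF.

00:00:47;07

Ten DF minutes hold 17982 frames, so frame 1417 lies in block 0 (frames 0–17981) with 1417 frames into that block.
The block's first minute is 1800 frames and the rest 1798 each; 1417 frames reaches minute 0, so 0 × 18 + 0 × 2 = 0 labels have been skipped so far.
Adding those back, label number 1417 + 0 = 1417 at 30 labels/s is 47 s + 7 f = 0 h 0 min 47 s frame 7, i.e. 00:00:47;07.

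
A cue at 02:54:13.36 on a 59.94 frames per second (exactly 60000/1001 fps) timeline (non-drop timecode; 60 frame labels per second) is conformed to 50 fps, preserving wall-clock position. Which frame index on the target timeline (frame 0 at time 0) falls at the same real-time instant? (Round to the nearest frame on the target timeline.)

Source frame index: (2×3600 + 54×60 + 13) × 60 + 36 = 627216.
Real time: 627216 / (60000/1001) = 13080067/1250 s.
Target frame: (13080067/1250) × (50) = 13080067/25 ≈ 523202.680 → 523203.

frame 523203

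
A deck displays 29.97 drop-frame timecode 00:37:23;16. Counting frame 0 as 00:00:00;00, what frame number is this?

Complete 10-minute blocks: 3, each 17982 frames → 53946.
Remaining 7 whole minutes in the current block: 1800 + 6 × 1798 = 12588 frames.
Within the current minute: 23 × 30 + 16 − 2 = 704 (labels ;00/;01 skipped at this minute). Total = 53946 + 12588 + 704 = 67238.

67238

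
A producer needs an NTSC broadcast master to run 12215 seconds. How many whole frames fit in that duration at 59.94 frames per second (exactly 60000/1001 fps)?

Frames = 12215 × 60000/1001 = 104700000/143 ≈ 732167.8322.
Complete frames: 732167.

732167 frames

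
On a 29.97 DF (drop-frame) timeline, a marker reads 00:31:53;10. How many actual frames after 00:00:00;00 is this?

As if non-drop at 30 labels/s: (0 × 3600 + 31 × 60 + 53) × 30 + 10 = 57400.
Minute boundaries passed: 31; those not divisible by 10: 31 − 3 = 28; dropped labels = 2 × 28 = 56.
Actual frame index = 57400 − 56 = 57344.

57344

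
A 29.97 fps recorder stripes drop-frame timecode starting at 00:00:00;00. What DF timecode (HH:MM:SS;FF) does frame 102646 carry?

00:57:05;00

Ten DF minutes hold 17982 frames, so frame 102646 lies in block 5 (frames 89910–107891) with 12736 frames into that block.
The block's first minute is 1800 frames and the rest 1798 each; 12736 frames reaches minute 7, so 5 × 18 + 7 × 2 = 104 labels have been skipped so far.
Adding those back, label number 102646 + 104 = 102750 at 30 labels/s is 3425 s + 0 f = 0 h 57 min 5 s frame 0, i.e. 00:57:05;00.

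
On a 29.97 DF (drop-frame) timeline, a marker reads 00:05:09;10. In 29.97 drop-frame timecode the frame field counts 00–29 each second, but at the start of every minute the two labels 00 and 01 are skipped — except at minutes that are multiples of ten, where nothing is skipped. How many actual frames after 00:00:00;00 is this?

9270

As if non-drop at 30 labels/s: (0 × 3600 + 5 × 60 + 9) × 30 + 10 = 9280.
Minute boundaries passed: 5; those not divisible by 10: 5 − 0 = 5; dropped labels = 2 × 5 = 10.
Actual frame index = 9280 − 10 = 9270.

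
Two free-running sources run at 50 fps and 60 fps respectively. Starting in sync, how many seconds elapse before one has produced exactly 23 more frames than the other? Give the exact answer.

2.3 seconds

The gap grows by |60 − 50| = 10 frames per second.
Time for a 23-frame gap: 23 ÷ (10) = 2.3 s.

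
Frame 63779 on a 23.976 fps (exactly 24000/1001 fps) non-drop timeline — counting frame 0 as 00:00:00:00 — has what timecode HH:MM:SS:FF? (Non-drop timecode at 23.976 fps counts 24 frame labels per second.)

00:44:17:11

63779 ÷ 24 = 2657 full seconds, remainder 11 frames.
2657 s = 0 h 44 min 17 s.
Timecode: 00:44:17:11.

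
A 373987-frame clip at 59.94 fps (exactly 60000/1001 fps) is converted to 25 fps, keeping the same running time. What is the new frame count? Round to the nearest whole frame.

Frames at target rate = 373987 × (25) / (60000/1001) = 374360987/2400 ≈ 155983.745.
Nearest whole frame: 155984.

155984 frames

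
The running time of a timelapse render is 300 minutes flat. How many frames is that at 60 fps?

300 min = 18000 s.
Frames = 18000 × 60 = 1080000.

1080000 frames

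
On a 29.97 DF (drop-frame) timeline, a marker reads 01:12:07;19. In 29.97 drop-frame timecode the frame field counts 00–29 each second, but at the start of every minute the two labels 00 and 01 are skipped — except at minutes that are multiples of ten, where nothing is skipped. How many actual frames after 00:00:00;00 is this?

129699

As if non-drop at 30 labels/s: (1 × 3600 + 12 × 60 + 7) × 30 + 19 = 129829.
Minute boundaries passed: 72; those not divisible by 10: 72 − 7 = 65; dropped labels = 2 × 65 = 130.
Actual frame index = 129829 − 130 = 129699.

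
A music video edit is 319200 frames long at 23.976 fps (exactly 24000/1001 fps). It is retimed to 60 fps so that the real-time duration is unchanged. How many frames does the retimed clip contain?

798798 frames

Target frames = source frames × (target rate / source rate) = 319200 × (60)/(24000/1001) = 319200 × 1001/400 = 798798.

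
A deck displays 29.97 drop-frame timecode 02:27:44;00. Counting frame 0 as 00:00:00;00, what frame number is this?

265654

As if non-drop at 30 labels/s: (2 × 3600 + 27 × 60 + 44) × 30 + 0 = 265920.
Minute boundaries passed: 147; those not divisible by 10: 147 − 14 = 133; dropped labels = 2 × 133 = 266.
Actual frame index = 265920 − 266 = 265654.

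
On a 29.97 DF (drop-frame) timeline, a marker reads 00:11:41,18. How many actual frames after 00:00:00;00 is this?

As if non-drop at 30 labels/s: (0 × 3600 + 11 × 60 + 41) × 30 + 18 = 21048.
Minute boundaries passed: 11; those not divisible by 10: 11 − 1 = 10; dropped labels = 2 × 10 = 20.
Actual frame index = 21048 − 20 = 21028.

21028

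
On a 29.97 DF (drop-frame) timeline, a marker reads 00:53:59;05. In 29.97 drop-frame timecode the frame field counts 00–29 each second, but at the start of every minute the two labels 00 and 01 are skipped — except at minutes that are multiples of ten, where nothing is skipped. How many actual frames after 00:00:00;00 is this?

As if non-drop at 30 labels/s: (0 × 3600 + 53 × 60 + 59) × 30 + 5 = 97175.
Minute boundaries passed: 53; those not divisible by 10: 53 − 5 = 48; dropped labels = 2 × 48 = 96.
Actual frame index = 97175 − 96 = 97079.

97079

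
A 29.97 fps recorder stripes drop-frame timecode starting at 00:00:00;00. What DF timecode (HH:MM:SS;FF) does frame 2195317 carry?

Ten DF minutes hold 17982 frames, so frame 2195317 lies in block 122 (frames 2193804–2211785) with 1513 frames into that block.
The block's first minute is 1800 frames and the rest 1798 each; 1513 frames reaches minute 0, so 122 × 18 + 0 × 2 = 2196 labels have been skipped so far.
Adding those back, label number 2195317 + 2196 = 2197513 at 30 labels/s is 73250 s + 13 f = 20 h 20 min 50 s frame 13, i.e. 20:20:50;13.

20:20:50;13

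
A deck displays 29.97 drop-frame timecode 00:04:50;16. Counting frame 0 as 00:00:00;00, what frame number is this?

As if non-drop at 30 labels/s: (0 × 3600 + 4 × 60 + 50) × 30 + 16 = 8716.
Minute boundaries passed: 4; those not divisible by 10: 4 − 0 = 4; dropped labels = 2 × 4 = 8.
Actual frame index = 8716 − 8 = 8708.

8708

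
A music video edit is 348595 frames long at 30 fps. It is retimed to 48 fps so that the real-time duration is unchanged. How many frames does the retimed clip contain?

Target frames = source frames × (target rate / source rate) = 348595 × (48)/(30) = 348595 × 8/5 = 557752.

557752 frames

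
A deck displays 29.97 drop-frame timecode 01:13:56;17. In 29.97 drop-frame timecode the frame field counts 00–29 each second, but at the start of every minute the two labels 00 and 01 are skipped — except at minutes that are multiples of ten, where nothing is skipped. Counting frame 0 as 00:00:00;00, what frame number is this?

132965

As if non-drop at 30 labels/s: (1 × 3600 + 13 × 60 + 56) × 30 + 17 = 133097.
Minute boundaries passed: 73; those not divisible by 10: 73 − 7 = 66; dropped labels = 2 × 66 = 132.
Actual frame index = 133097 − 132 = 132965.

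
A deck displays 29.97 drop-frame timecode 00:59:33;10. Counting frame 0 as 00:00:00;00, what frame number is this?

107092

Complete 10-minute blocks: 5, each 17982 frames → 89910.
Remaining 9 whole minutes in the current block: 1800 + 8 × 1798 = 16184 frames.
Within the current minute: 33 × 30 + 10 − 2 = 998 (labels ;00/;01 skipped at this minute). Total = 89910 + 16184 + 998 = 107092.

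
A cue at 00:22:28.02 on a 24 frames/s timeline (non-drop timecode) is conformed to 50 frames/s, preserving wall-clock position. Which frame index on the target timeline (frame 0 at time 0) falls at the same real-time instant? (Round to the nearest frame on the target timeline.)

Source frame index: (0×3600 + 22×60 + 28) × 24 + 2 = 32354.
Real time: 32354 / (24) = 16177/12 s.
Target frame: (16177/12) × (50) = 404425/6 ≈ 67404.167 → 67404.

frame 67404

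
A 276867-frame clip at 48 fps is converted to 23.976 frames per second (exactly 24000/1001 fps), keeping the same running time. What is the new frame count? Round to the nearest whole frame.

138295 frames

Frames at target rate = 276867 × (24000/1001) / (48) = 138433500/1001 ≈ 138295.205.
Nearest whole frame: 138295.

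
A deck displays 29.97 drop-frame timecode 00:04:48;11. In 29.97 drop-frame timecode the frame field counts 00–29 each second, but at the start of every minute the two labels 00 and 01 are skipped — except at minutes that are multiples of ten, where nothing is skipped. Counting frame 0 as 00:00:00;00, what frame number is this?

8643

Complete 10-minute blocks: 0, each 17982 frames → 0.
Remaining 4 whole minutes in the current block: 1800 + 3 × 1798 = 7194 frames.
Within the current minute: 48 × 30 + 11 − 2 = 1449 (labels ;00/;01 skipped at this minute). Total = 0 + 7194 + 1449 = 8643.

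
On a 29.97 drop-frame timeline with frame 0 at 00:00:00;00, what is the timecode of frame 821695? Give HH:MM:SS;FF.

07:36:57;07

Ten DF minutes hold 17982 frames, so frame 821695 lies in block 45 (frames 809190–827171) with 12505 frames into that block.
The block's first minute is 1800 frames and the rest 1798 each; 12505 frames reaches minute 6, so 45 × 18 + 6 × 2 = 822 labels have been skipped so far.
Adding those back, label number 821695 + 822 = 822517 at 30 labels/s is 27417 s + 7 f = 7 h 36 min 57 s frame 7, i.e. 07:36:57;07.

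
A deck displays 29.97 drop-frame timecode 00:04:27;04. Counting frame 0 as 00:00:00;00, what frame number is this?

As if non-drop at 30 labels/s: (0 × 3600 + 4 × 60 + 27) × 30 + 4 = 8014.
Minute boundaries passed: 4; those not divisible by 10: 4 − 0 = 4; dropped labels = 2 × 4 = 8.
Actual frame index = 8014 − 8 = 8006.

8006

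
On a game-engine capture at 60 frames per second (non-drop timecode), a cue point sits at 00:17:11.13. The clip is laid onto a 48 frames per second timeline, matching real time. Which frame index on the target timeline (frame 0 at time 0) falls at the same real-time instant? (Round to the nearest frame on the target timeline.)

frame 49498

Source frame index: (0×3600 + 17×60 + 11) × 60 + 13 = 61873.
Real time: 61873 / (60) = 61873/60 s.
Target frame: (61873/60) × (48) = 247492/5 ≈ 49498.400 → 49498.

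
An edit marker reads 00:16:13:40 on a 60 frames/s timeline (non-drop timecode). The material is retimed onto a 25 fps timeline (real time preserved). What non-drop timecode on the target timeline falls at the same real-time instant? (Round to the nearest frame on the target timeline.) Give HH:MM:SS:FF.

Source frame index: (0×3600 + 16×60 + 13) × 60 + 40 = 58420.
Real time: 58420 / (60) = 2921/3 s.
Target frame: (2921/3) × (25) = 73025/3 ≈ 24341.667 → 24342.
At 25 labels/s: frame 24342 → 00:16:13:17.

00:16:13:17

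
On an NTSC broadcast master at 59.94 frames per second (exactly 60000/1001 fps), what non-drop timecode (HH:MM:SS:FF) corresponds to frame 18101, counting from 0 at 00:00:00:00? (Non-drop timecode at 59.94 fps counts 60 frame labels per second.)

18101 ÷ 60 = 301 full seconds, remainder 41 frames.
301 s = 0 h 5 min 1 s.
Timecode: 00:05:01:41.

00:05:01:41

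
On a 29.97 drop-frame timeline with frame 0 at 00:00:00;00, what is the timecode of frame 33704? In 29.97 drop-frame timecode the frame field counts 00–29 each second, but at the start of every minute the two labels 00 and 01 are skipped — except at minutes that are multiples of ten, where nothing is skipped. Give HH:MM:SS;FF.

Each 10-minute DF block holds 10 × 60 × 30 − 9 × 2 = 17982 frames. 33704 ÷ 17982 → 1 full block, remainder 15722.
Within the partial block the first minute is 1800 frames and each further minute 1798, so 8 further minute boundaries passed. Total skipped labels = 18 × 1 + 2 × 8 = 34.
Non-drop label index = 33704 + 34 = 33738; at 30 labels/s that is 00:18:44:18, i.e. DF 00:18:44;18.

00:18:44;18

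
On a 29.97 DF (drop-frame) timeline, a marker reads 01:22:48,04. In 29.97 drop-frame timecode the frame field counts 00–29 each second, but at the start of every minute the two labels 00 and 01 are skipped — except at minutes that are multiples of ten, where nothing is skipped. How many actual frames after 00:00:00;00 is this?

148896

As if non-drop at 30 labels/s: (1 × 3600 + 22 × 60 + 48) × 30 + 4 = 149044.
Minute boundaries passed: 82; those not divisible by 10: 82 − 8 = 74; dropped labels = 2 × 74 = 148.
Actual frame index = 149044 − 148 = 148896.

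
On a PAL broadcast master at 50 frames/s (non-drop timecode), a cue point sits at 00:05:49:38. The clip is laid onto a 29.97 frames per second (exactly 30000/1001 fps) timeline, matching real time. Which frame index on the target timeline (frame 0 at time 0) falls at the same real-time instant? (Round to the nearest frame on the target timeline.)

frame 10482

Source frame index: (0×3600 + 5×60 + 49) × 50 + 38 = 17488.
Real time: 17488 / (50) = 8744/25 s.
Target frame: (8744/25) × (30000/1001) = 10492800/1001 ≈ 10482.318 → 10482.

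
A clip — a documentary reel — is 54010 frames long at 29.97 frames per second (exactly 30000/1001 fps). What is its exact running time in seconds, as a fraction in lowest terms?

5406401/3000 seconds

Running time = 54010 ÷ (30000/1001) = 54010 × 1001/30000 = 5406401/3000 s.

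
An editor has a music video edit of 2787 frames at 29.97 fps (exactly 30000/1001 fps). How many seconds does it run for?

92.9929 seconds

Running time = 2787 / (30000/1001) = 92.9929 s.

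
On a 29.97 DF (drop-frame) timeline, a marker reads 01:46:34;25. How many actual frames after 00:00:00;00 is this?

As if non-drop at 30 labels/s: (1 × 3600 + 46 × 60 + 34) × 30 + 25 = 191845.
Minute boundaries passed: 106; those not divisible by 10: 106 − 10 = 96; dropped labels = 2 × 96 = 192.
Actual frame index = 191845 − 192 = 191653.

191653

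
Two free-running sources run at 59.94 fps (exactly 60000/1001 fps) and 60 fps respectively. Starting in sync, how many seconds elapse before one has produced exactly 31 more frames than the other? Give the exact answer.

31031/60 seconds

The gap grows by |60 − 60000/1001| = 60/1001 frames per second.
Time for a 31-frame gap: 31 ÷ (60/1001) = 31031/60 s.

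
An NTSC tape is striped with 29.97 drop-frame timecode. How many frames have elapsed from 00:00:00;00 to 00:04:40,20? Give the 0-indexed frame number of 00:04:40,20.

As if non-drop at 30 labels/s: (0 × 3600 + 4 × 60 + 40) × 30 + 20 = 8420.
Minute boundaries passed: 4; those not divisible by 10: 4 − 0 = 4; dropped labels = 2 × 4 = 8.
Actual frame index = 8420 − 8 = 8412.

8412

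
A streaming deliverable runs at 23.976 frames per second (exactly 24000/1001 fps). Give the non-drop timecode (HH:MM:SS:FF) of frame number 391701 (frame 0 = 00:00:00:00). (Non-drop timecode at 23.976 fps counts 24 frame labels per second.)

04:32:00:21

391701 ÷ 24 = 16320 full seconds, remainder 21 frames.
16320 s = 4 h 32 min 0 s.
Timecode: 04:32:00:21.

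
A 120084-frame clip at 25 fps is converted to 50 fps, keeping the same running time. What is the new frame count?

Target frames = source frames × (target rate / source rate) = 120084 × (50)/(25) = 120084 × 2 = 240168.

240168 frames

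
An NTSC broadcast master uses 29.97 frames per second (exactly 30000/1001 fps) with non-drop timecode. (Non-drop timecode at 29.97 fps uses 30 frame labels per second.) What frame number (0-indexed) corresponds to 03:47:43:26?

Total seconds to the label: (3 × 3600 + 47 × 60 + 43) = 13663.
Frame index = 13663 × 30 + 26 = 409916.

409916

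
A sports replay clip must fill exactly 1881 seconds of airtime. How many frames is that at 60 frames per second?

Frames = 1881 × 60 = 112860.

112860 frames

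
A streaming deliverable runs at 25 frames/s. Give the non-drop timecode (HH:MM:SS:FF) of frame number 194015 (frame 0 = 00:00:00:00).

02:09:20:15

194015 ÷ 25 = 7760 full seconds, remainder 15 frames.
7760 s = 2 h 9 min 20 s.
Timecode: 02:09:20:15.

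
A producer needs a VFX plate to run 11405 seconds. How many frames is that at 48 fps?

547440 frames

Frames = 11405 × 48 = 547440.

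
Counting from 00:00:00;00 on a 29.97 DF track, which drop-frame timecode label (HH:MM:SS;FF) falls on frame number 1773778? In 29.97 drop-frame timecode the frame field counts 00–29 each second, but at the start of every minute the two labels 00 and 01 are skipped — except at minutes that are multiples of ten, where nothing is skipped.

Each 10-minute DF block holds 10 × 60 × 30 − 9 × 2 = 17982 frames. 1773778 ÷ 17982 → 98 full blocks, remainder 11542.
Within the partial block the first minute is 1800 frames and each further minute 1798, so 6 further minute boundaries passed. Total skipped labels = 18 × 98 + 2 × 6 = 1776.
Non-drop label index = 1773778 + 1776 = 1775554; at 30 labels/s that is 16:26:25:04, i.e. DF 16:26:25;04.

16:26:25;04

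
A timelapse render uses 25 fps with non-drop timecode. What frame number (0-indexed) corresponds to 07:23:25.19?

frame 665144

Total seconds to the label: (7 × 3600 + 23 × 60 + 25) = 26605.
Frame index = 26605 × 25 + 19 = 665144.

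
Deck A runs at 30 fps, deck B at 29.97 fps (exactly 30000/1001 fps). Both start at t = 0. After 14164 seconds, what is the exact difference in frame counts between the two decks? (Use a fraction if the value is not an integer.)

A emits 30 × 14164 = 424920 frames; B emits 30000/1001 × 14164 = 424920000/1001.
Difference = 424920/1001 frames (≈ 424.4955); B is behind A.

424920/1001 frames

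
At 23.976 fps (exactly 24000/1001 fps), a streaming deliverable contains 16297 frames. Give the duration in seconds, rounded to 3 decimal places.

679.721 seconds

Running time = 16297 × 1001/24000 = 16313297/24000 s ≈ 679.721 s.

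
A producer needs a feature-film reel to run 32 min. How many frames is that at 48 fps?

92160 frames

32 min = 1920 s.
Frames = 1920 × 48 = 92160.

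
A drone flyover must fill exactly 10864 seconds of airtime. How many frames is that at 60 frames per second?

651840 frames

Frames = 10864 × 60 = 651840.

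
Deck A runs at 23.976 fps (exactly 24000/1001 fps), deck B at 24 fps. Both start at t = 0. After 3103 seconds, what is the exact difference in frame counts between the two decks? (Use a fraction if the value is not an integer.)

74472/1001 frames

A emits 24000/1001 × 3103 = 74472000/1001 frames; B emits 24 × 3103 = 74472.
Difference = 74472/1001 frames (≈ 74.3976); B is ahead of A.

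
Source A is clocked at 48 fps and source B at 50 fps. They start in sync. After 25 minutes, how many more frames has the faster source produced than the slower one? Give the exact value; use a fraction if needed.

25 min = 1500 s.
A emits 48 × 1500 = 72000 frames; B emits 50 × 1500 = 75000.
Difference = 3000 frames; B is ahead of A.

3000 frames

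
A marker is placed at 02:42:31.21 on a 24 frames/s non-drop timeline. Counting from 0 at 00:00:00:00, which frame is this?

frame 234045

Total seconds to the label: (2 × 3600 + 42 × 60 + 31) = 9751.
Frame index = 9751 × 24 + 21 = 234045.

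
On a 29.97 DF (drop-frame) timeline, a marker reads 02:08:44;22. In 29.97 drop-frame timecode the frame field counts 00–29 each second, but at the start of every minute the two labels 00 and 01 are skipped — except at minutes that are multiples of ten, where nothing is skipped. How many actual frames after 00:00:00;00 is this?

As if non-drop at 30 labels/s: (2 × 3600 + 8 × 60 + 44) × 30 + 22 = 231742.
Minute boundaries passed: 128; those not divisible by 10: 128 − 12 = 116; dropped labels = 2 × 116 = 232.
Actual frame index = 231742 − 232 = 231510.

231510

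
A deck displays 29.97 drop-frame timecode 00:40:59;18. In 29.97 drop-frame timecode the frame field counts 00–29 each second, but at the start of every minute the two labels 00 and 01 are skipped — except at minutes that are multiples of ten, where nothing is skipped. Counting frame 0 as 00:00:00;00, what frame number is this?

73716

As if non-drop at 30 labels/s: (0 × 3600 + 40 × 60 + 59) × 30 + 18 = 73788.
Minute boundaries passed: 40; those not divisible by 10: 40 − 4 = 36; dropped labels = 2 × 36 = 72.
Actual frame index = 73788 − 72 = 73716.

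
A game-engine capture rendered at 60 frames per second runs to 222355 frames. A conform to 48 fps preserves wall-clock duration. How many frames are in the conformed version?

177884 frames

Target frames = source frames × (target rate / source rate) = 222355 × (48)/(60) = 222355 × 4/5 = 177884.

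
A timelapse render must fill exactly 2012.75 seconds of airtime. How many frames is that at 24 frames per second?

Frames = 2012.75 × 24 = 48306.

48306 frames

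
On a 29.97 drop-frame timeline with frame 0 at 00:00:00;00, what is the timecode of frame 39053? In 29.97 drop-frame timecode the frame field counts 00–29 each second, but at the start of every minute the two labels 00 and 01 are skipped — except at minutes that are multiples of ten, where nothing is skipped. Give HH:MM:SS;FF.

Ten DF minutes hold 17982 frames, so frame 39053 lies in block 2 (frames 35964–53945) with 3089 frames into that block.
The block's first minute is 1800 frames and the rest 1798 each; 3089 frames reaches minute 1, so 2 × 18 + 1 × 2 = 38 labels have been skipped so far.
Adding those back, label number 39053 + 38 = 39091 at 30 labels/s is 1303 s + 1 f = 0 h 21 min 43 s frame 1, i.e. 00:21:43;01.

00:21:43;01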